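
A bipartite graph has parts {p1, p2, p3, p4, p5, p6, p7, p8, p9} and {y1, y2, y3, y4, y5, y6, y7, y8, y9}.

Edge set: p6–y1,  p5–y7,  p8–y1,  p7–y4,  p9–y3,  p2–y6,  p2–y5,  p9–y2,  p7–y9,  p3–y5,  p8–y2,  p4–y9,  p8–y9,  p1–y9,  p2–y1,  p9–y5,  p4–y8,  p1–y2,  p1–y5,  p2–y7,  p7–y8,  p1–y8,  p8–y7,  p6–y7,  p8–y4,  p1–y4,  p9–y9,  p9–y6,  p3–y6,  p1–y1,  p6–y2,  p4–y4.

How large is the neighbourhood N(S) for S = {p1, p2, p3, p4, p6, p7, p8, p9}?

The union of neighbours of {p1, p2, p3, p4, p6, p7, p8, p9} is {y1, y2, y3, y4, y5, y6, y7, y8, y9}, which has 9 elements.
Since |N(S)| = 9 ≥ |S| = 8, Hall's condition holds for this subset.

9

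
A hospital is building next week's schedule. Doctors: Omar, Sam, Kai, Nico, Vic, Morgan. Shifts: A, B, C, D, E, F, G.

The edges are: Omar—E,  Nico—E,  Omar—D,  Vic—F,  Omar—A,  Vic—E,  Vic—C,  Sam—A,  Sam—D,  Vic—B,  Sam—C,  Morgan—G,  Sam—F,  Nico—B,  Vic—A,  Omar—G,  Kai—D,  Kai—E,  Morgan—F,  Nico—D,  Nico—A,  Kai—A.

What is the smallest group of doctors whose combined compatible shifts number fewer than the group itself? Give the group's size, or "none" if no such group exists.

A matching saturating every doctor exists, for instance Omar→D, Sam→C, Kai→E, Nico→B, Vic→A, Morgan→F.
By Hall's marriage theorem, this means |N(S)| ≥ |S| for every subset S, so no violating subset exists.

none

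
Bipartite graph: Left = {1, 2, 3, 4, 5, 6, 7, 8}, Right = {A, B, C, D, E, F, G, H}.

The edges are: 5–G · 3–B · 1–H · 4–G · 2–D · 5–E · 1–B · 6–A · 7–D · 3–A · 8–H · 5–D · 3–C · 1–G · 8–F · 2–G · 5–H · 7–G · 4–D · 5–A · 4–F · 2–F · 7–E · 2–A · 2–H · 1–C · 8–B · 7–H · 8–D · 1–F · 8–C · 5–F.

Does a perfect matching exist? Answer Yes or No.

For example, pair 1-B, 2-G, 3-C, 4-F, 5-E, 6-A, 7-D, 8-H.
All 8 left vertices are covered.

Yes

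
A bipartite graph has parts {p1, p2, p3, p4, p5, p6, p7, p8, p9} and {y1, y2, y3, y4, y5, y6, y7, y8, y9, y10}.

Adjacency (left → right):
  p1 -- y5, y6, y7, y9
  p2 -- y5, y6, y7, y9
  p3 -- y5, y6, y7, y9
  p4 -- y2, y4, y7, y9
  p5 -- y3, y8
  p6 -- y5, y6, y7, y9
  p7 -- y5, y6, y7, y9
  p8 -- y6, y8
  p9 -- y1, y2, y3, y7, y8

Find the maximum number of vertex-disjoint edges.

8

A valid assignment of size 8: p1-y9, p2-y5, p3-y6, p4-y2, p5-y3, p6-y7, p8-y8, p9-y1.
The set {p1, p2, p3, p6, p7} has only 4 neighbours ({y5, y6, y7, y9}), so by Hall's theorem at most 8 of the 9 left vertices can be matched.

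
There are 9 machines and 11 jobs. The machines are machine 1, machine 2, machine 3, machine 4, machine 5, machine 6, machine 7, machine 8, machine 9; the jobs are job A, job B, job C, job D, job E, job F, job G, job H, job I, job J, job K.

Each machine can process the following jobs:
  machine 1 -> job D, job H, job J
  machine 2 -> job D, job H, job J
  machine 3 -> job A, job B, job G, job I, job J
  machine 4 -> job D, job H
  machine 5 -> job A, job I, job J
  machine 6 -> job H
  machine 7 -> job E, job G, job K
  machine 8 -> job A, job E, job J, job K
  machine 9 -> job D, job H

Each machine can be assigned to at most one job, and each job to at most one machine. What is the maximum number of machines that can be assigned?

7

For example, pair machine 1-job D, machine 2-job J, machine 3-job B, machine 4-job H, machine 5-job I, machine 7-job K, machine 8-job A.
The set {machine 1, machine 2, machine 4, machine 6, machine 9} has only 3 neighbours ({job D, job H, job J}), so by Hall's theorem at most 7 of the 9 machines can be matched.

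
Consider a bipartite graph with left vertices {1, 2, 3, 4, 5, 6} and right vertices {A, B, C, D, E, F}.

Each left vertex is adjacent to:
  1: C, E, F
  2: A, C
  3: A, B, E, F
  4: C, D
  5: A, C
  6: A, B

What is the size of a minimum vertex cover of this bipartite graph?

6

{1, 2, 3, 4, 5, 6} is a vertex cover of size 6: every edge has an endpoint in this set.
No smaller cover exists because 1–F, 2–A, 3–E, 4–D, 5–C, 6–B is a matching of size 6, and a cover must include an endpoint of each of these disjoint edges (König's theorem).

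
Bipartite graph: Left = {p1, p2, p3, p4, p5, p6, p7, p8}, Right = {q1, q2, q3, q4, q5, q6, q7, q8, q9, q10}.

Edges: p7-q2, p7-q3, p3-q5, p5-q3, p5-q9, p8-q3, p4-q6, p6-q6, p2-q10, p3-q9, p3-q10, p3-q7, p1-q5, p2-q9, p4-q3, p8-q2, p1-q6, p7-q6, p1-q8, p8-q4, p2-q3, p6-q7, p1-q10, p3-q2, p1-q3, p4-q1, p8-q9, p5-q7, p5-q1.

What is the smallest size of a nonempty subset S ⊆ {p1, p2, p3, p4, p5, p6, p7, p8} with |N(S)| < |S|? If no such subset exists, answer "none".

none

A matching saturating every left vertex exists, for instance p1→q8, p2→q10, p3→q9, p4→q1, p5→q3, p6→q7, p7→q6, p8→q2.
By Hall's marriage theorem, this means |N(S)| ≥ |S| for every subset S, so no violating subset exists.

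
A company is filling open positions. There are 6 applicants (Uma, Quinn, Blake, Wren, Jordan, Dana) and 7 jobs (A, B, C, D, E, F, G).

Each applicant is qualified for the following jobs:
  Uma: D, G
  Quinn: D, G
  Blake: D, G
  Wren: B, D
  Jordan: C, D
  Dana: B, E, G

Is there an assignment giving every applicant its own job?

The set {Uma, Quinn, Blake} has only 2 neighbours ({D, G}), so by Hall's theorem at most 5 of the 6 applicants can be matched.
Hence no matching covers every applicant.

No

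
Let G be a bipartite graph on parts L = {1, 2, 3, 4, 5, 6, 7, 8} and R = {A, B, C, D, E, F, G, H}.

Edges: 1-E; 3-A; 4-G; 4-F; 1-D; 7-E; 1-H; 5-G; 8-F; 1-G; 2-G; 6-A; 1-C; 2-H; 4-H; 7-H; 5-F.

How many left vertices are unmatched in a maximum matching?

One maximum matching: 1→D, 2→H, 3→A, 4→G, 5→F, 7→E.
The set {2, 3, 4, 5, 6, 8} has only 4 neighbours ({A, F, G, H}), so by Hall's theorem at most 6 of the 8 left vertices can be matched.
That matches 6 of the 8, leaving 2 unmatched; no matching can do better.

2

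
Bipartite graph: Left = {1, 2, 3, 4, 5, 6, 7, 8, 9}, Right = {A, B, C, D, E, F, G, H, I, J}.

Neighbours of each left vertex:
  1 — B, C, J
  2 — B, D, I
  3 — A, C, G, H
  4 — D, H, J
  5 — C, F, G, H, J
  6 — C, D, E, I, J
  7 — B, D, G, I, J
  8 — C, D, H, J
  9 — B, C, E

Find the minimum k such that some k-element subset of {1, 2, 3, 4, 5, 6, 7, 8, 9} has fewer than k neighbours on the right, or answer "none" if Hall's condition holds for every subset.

A matching saturating every left vertex exists, for instance 1→C, 2→D, 3→A, 4→J, 5→G, 6→E, 7→I, 8→H, 9→B.
By Hall's marriage theorem, this means |N(S)| ≥ |S| for every subset S, so no violating subset exists.

none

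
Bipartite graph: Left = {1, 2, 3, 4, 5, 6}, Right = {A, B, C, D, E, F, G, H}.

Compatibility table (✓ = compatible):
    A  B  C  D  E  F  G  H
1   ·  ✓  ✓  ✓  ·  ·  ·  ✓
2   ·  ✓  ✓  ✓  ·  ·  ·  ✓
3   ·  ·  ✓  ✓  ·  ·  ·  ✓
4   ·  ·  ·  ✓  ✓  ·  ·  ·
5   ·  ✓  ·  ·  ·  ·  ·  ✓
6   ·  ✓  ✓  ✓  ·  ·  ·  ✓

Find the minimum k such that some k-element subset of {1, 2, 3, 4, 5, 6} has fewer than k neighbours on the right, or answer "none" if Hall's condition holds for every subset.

Take S = {1, 2, 3, 5, 6}. Its neighbourhood is {B, C, D, H}, so |N(S)| = 4 < |S| = 5.
Every subset of size less than 5 has at least as many neighbours as members, so 5 is the minimum.

5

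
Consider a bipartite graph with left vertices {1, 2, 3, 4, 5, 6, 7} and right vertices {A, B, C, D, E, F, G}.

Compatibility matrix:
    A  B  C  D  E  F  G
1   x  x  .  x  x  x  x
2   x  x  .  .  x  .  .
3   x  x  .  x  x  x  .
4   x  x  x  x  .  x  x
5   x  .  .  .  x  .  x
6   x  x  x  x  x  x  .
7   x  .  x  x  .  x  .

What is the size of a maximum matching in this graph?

7

One maximum matching: 1-G, 2-B, 3-A, 4-C, 5-E, 6-D, 7-F.
This saturates every left vertex, so 7 is the maximum.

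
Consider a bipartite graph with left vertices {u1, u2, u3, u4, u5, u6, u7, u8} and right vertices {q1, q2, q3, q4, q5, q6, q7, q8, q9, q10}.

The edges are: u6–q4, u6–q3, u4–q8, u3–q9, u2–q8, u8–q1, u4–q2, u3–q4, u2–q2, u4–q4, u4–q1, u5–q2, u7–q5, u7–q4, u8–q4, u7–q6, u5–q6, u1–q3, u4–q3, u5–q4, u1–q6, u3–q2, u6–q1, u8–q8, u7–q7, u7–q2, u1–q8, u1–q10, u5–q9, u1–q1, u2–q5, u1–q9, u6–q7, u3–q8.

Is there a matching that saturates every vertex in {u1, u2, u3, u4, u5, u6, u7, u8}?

One maximum matching: u1→q3, u2→q2, u3→q9, u4→q1, u5→q6, u6→q7, u7→q4, u8→q8.
All 8 left vertices are covered.

Yes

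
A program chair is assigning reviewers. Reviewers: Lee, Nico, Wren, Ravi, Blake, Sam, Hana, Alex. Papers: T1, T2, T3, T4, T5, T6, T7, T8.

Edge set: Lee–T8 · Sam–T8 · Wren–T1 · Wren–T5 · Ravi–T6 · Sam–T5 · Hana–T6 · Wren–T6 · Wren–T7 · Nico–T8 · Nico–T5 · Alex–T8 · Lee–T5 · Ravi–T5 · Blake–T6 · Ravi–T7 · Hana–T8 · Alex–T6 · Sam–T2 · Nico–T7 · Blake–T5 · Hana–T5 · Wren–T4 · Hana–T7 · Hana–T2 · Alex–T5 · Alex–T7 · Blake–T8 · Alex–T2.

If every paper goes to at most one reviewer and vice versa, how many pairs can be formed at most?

6

A valid assignment of size 6: Lee→T5, Nico→T7, Wren→T4, Ravi→T6, Blake→T8, Sam→T2.
The set {Lee, Nico, Ravi, Blake, Sam, Hana, Alex} has only 5 neighbours ({T2, T5, T6, T7, T8}), so by Hall's theorem at most 6 of the 8 reviewers can be matched.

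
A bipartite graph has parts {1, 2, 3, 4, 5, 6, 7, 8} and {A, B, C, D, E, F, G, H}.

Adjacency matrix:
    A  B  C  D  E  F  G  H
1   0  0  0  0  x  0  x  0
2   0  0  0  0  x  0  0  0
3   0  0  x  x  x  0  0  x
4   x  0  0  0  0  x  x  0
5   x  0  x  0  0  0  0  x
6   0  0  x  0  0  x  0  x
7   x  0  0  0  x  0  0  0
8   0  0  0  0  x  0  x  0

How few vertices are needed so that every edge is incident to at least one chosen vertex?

7

The 7 edges 1–G, 2–E, 3–D, 4–F, 5–H, 6–C, 7–A form a matching, so any vertex cover needs at least 7 vertices (one per matched edge).
Conversely {3, 4, 5, 6, 7, E, G} meets every edge and has exactly 7 vertices, so 7 is optimal.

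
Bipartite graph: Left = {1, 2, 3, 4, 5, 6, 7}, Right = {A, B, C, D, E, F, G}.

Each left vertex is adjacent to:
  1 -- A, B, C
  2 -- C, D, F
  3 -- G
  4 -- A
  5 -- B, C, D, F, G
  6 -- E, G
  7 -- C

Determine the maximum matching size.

7

For example, pair 1→B, 2→D, 3→G, 4→A, 5→F, 6→E, 7→C.
This saturates every left vertex, so 7 is the maximum.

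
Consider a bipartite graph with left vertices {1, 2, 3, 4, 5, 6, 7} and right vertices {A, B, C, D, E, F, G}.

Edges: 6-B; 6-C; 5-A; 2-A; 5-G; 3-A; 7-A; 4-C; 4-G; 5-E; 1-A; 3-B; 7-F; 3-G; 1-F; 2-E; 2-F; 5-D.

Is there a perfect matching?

A valid assignment of size 7: 1→A, 2→E, 3→G, 4→C, 5→D, 6→B, 7→F.
Every left vertex is matched, so this is a perfect matching.

Yes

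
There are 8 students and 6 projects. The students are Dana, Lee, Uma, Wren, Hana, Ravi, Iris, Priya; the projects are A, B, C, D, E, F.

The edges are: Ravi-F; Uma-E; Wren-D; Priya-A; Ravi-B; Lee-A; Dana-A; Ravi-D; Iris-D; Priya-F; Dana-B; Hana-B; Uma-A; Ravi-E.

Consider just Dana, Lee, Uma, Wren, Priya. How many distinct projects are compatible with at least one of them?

The union of neighbours of {Dana, Lee, Uma, Wren, Priya} is {A, B, D, E, F}, which has 5 elements.
Since |N(S)| = 5 ≥ |S| = 5, Hall's condition holds for this subset.

5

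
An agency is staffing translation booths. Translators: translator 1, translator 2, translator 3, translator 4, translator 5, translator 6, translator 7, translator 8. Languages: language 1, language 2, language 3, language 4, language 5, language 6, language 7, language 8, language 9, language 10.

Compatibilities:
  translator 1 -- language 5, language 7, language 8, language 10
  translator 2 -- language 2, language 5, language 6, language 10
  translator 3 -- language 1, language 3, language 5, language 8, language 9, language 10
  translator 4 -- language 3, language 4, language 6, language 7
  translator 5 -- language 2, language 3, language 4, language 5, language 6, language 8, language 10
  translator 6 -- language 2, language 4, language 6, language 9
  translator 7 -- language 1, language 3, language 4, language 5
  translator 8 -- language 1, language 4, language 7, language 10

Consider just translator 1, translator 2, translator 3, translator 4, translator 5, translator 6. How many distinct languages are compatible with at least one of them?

The union of neighbours of {translator 1, translator 2, translator 3, translator 4, translator 5, translator 6} is {language 1, language 2, language 3, language 4, language 5, language 6, language 7, language 8, language 9, language 10}, which has 10 elements.
Since |N(S)| = 10 ≥ |S| = 6, Hall's condition holds for this subset.

10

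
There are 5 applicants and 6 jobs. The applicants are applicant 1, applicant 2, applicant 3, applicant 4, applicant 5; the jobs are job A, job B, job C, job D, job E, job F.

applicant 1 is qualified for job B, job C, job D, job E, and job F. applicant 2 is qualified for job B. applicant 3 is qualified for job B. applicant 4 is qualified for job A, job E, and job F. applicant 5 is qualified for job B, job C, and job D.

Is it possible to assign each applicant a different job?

The set {applicant 2, applicant 3} has only 1 neighbour ({job B}), so by Hall's theorem at most 4 of the 5 applicants can be matched.
Hence no matching covers every applicant.

No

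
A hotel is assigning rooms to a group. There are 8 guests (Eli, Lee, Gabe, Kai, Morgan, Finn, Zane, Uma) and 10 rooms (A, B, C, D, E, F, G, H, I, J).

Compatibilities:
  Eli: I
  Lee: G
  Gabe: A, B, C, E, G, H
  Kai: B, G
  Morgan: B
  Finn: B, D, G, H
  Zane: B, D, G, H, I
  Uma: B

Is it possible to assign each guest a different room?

No

The set {Lee, Kai, Morgan, Uma} has only 2 neighbours ({B, G}), so by Hall's theorem at most 6 of the 8 guests can be matched.
Hence no matching covers every guest.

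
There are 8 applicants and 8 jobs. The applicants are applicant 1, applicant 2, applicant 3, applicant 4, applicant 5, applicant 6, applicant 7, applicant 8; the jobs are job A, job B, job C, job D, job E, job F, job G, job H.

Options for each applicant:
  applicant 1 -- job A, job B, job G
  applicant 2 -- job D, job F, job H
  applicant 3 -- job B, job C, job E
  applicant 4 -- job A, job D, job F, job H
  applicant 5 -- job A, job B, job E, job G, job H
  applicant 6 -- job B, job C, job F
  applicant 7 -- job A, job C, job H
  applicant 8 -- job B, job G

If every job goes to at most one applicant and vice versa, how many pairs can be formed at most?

8

A valid assignment of size 8: applicant 1-job A, applicant 2-job D, applicant 3-job C, applicant 4-job F, applicant 5-job E, applicant 6-job B, applicant 7-job H, applicant 8-job G.
All 8 applicants are matched, so no larger matching exists.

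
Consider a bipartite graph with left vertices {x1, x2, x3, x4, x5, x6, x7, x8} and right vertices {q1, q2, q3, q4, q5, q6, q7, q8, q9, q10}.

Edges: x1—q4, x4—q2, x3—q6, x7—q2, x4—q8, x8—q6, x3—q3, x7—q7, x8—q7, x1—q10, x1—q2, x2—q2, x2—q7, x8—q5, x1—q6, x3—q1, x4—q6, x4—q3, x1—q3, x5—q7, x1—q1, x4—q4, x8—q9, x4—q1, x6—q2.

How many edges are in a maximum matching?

A valid assignment of size 6: x1–q4, x2–q2, x3–q3, x4–q6, x5–q7, x8–q5.
The set {x2, x5, x6, x7} has only 2 neighbours ({q2, q7}), so by Hall's theorem at most 6 of the 8 left vertices can be matched.

6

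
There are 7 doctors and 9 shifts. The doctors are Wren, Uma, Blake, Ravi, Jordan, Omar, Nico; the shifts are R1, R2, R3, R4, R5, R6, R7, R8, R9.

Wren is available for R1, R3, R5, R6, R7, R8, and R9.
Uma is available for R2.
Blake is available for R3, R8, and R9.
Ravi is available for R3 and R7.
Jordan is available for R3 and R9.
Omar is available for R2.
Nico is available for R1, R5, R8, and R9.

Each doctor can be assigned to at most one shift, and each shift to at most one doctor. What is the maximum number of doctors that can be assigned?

One maximum matching: Wren→R6, Uma→R2, Blake→R9, Ravi→R7, Jordan→R3, Nico→R8.
The set {Uma, Omar} has only 1 neighbour ({R2}), so by Hall's theorem at most 6 of the 7 doctors can be matched.

6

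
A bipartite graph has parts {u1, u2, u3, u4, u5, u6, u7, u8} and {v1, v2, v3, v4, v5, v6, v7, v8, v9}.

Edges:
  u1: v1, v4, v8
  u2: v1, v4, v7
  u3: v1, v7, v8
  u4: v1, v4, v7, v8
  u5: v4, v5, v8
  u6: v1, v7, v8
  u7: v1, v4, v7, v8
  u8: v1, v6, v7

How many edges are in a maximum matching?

One maximum matching: u1–v8, u2–v4, u3–v1, u4–v7, u5–v5, u8–v6.
The set {u1, u2, u3, u4, u6, u7} has only 4 neighbours ({v1, v4, v7, v8}), so by Hall's theorem at most 6 of the 8 left vertices can be matched.

6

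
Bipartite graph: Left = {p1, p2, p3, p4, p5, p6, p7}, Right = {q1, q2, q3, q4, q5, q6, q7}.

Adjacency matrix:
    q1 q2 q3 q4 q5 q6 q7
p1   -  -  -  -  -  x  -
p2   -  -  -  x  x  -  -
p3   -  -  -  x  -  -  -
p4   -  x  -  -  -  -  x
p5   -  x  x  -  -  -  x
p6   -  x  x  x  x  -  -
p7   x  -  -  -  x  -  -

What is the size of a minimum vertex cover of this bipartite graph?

{p1, p2, p3, p4, p5, p6, p7} is a vertex cover of size 7: every edge has an endpoint in this set.
No smaller cover exists because p1–q6, p2–q5, p3–q4, p4–q7, p5–q3, p6–q2, p7–q1 is a matching of size 7, and a cover must include an endpoint of each of these disjoint edges (König's theorem).

7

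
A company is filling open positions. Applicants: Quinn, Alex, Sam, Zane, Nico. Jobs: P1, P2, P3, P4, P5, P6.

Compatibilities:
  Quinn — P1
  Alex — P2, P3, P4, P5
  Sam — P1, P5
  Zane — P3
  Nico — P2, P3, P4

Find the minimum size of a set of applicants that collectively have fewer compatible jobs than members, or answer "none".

A matching saturating every applicant exists, for instance Quinn→P1, Alex→P2, Sam→P5, Zane→P3, Nico→P4.
By Hall's marriage theorem, this means |N(S)| ≥ |S| for every subset S, so no violating subset exists.

none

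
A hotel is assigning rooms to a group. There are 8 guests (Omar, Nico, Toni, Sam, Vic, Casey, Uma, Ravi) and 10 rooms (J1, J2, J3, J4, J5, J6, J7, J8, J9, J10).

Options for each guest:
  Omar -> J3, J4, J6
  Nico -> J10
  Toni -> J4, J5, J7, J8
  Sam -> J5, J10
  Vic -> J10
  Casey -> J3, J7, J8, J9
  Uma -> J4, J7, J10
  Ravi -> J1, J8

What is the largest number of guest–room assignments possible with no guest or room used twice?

7

One maximum matching: Omar-J3, Nico-J10, Toni-J7, Sam-J5, Casey-J9, Uma-J4, Ravi-J8.
The set {Nico, Vic} has only 1 neighbour ({J10}), so by Hall's theorem at most 7 of the 8 guests can be matched.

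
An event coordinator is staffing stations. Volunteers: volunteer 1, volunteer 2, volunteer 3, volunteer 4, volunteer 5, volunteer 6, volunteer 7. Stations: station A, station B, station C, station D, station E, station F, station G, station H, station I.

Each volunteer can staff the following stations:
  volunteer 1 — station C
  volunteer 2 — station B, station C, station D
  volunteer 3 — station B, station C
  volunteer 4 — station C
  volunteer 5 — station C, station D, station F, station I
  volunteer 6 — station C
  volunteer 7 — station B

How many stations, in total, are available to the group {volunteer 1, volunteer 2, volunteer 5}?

The union of neighbours of {volunteer 1, volunteer 2, volunteer 5} is {station B, station C, station D, station F, station I}, which has 5 elements.
Since |N(S)| = 5 ≥ |S| = 3, Hall's condition holds for this subset.

5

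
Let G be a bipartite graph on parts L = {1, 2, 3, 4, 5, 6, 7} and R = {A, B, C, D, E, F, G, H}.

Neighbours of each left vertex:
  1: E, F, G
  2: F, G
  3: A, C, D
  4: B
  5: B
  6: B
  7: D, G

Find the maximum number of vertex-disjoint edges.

One maximum matching: 1–E, 2–F, 3–C, 4–B, 7–G.
The set {4, 5, 6} has only 1 neighbour ({B}), so by Hall's theorem at most 5 of the 7 left vertices can be matched.

5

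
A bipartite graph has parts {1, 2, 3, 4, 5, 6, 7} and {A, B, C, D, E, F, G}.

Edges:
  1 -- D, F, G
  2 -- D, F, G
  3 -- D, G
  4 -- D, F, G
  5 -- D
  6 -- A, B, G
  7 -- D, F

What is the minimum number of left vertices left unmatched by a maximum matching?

3

A valid assignment of size 4: 1–D, 2–F, 3–G, 6–B.
The set {1, 2, 3, 4, 5, 7} has only 3 neighbours ({D, F, G}), so by Hall's theorem at most 4 of the 7 left vertices can be matched.
That matches 4 of the 7, leaving 3 unmatched; no matching can do better.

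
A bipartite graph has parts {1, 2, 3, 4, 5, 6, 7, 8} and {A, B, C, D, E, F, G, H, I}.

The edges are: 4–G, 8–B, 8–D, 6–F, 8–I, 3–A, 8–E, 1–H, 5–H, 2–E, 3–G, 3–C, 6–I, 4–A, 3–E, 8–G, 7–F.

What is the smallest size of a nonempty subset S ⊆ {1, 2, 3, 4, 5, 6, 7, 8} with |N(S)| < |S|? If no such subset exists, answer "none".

Take S = {1, 5}. Its neighbourhood is {H}, so |N(S)| = 1 < |S| = 2.
No single vertex violates Hall's condition since each has at least one neighbour, so 2 is the minimum.

2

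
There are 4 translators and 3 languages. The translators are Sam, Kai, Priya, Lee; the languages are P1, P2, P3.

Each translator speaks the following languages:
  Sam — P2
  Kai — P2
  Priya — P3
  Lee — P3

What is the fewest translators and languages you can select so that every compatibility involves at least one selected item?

2

A maximum matching has 2 edges (e.g. Sam–P2, Priya–P3).
By König's theorem the minimum vertex cover has the same size. One such cover is {P2, P3}.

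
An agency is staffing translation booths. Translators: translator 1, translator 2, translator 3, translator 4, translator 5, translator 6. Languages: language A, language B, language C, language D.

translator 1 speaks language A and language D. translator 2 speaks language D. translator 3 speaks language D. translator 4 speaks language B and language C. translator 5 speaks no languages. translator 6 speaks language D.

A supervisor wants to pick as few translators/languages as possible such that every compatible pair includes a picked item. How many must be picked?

3

{translator 1, translator 4, language D} is a vertex cover of size 3: every edge has an endpoint in this set.
No smaller cover exists because translator 1–language A, translator 2–language D, translator 4–language B is a matching of size 3, and a cover must include an endpoint of each of these disjoint edges (König's theorem).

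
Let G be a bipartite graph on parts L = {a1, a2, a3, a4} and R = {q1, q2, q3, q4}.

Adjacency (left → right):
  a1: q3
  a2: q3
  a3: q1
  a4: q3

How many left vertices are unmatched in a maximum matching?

For example, pair a1→q3, a3→q1.
The set {a1, a2, a4} has only 1 neighbour ({q3}), so by Hall's theorem at most 2 of the 4 left vertices can be matched.
That matches 2 of the 4, leaving 2 unmatched; no matching can do better.

2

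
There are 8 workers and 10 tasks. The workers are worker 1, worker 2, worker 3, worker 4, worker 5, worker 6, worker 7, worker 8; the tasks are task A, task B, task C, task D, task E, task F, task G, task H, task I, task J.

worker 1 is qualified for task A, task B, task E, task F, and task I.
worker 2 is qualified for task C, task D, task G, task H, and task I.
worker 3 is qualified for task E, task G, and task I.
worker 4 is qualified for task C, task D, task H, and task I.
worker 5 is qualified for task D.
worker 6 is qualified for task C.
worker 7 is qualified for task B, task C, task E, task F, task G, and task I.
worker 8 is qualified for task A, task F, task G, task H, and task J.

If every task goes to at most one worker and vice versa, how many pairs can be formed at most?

One maximum matching: worker 1–task F, worker 2–task G, worker 3–task E, worker 4–task H, worker 5–task D, worker 6–task C, worker 7–task I, worker 8–task A.
All 8 workers are matched, so no larger matching exists.

8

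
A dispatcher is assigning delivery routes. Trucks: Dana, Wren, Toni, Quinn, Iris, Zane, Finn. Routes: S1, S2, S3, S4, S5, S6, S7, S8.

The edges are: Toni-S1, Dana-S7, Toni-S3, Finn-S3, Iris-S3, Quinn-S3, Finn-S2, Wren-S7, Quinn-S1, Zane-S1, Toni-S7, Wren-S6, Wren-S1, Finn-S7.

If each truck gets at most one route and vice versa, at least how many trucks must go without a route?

A valid assignment of size 5: Dana→S7, Wren→S6, Toni→S1, Quinn→S3, Finn→S2.
The set {Dana, Toni, Quinn, Iris, Zane} has only 3 neighbours ({S1, S3, S7}), so by Hall's theorem at most 5 of the 7 trucks can be matched.
That matches 5 of the 7, leaving 2 unmatched; no matching can do better.

2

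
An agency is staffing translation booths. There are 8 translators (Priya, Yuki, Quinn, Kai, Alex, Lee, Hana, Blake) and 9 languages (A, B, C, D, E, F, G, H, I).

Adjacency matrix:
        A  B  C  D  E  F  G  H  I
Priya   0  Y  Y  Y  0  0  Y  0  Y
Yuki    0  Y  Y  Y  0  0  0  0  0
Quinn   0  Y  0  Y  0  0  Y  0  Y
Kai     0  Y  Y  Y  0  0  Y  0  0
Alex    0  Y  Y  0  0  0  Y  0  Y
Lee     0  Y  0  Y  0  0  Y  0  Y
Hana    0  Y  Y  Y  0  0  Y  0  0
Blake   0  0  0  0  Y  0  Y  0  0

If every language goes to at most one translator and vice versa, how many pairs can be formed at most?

A valid assignment of size 6: Priya→I, Yuki→C, Quinn→D, Kai→G, Alex→B, Blake→E.
The set {Priya, Yuki, Quinn, Kai, Alex, Lee, Hana} has only 5 neighbours ({B, C, D, G, I}), so by Hall's theorem at most 6 of the 8 translators can be matched.

6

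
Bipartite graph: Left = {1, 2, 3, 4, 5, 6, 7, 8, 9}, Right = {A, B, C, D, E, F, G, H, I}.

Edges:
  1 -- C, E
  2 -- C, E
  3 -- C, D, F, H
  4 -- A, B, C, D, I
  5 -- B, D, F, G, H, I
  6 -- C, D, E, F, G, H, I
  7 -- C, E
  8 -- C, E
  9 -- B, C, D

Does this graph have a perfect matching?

No

The set {1, 2, 7, 8} has only 2 neighbours ({C, E}), so by Hall's theorem at most 7 of the 9 left vertices can be matched.
Hence no matching covers every left vertex.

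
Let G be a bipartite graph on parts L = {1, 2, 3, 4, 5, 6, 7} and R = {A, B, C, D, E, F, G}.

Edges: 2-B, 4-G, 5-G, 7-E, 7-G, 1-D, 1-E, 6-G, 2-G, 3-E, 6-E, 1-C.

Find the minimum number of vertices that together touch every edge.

4

A maximum matching has 4 edges (e.g. 1–C, 2–B, 3–E, 4–G).
By König's theorem the minimum vertex cover has the same size. One such cover is {1, 2, E, G}.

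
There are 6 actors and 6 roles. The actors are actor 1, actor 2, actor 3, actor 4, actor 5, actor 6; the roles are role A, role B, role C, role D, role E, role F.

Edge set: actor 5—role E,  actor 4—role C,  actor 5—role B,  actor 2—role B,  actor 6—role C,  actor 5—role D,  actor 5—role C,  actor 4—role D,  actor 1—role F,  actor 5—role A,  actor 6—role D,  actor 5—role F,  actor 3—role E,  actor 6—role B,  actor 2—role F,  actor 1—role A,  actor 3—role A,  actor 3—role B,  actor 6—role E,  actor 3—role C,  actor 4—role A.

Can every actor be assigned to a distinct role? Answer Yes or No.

Yes

One maximum matching: actor 1-role F, actor 2-role B, actor 3-role E, actor 4-role A, actor 5-role C, actor 6-role D.
All 6 actors are covered.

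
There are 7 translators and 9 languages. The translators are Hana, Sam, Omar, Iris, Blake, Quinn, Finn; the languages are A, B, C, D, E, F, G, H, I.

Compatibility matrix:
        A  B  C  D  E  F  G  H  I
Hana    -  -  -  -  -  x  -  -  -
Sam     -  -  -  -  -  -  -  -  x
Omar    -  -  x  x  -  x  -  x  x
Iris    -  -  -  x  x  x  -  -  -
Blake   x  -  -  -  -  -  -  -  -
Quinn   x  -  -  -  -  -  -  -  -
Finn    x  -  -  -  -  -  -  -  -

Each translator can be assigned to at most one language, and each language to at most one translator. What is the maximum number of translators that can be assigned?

For example, pair Hana-F, Sam-I, Omar-H, Iris-E, Blake-A.
The set {Blake, Quinn, Finn} has only 1 neighbour ({A}), so by Hall's theorem at most 5 of the 7 translators can be matched.

5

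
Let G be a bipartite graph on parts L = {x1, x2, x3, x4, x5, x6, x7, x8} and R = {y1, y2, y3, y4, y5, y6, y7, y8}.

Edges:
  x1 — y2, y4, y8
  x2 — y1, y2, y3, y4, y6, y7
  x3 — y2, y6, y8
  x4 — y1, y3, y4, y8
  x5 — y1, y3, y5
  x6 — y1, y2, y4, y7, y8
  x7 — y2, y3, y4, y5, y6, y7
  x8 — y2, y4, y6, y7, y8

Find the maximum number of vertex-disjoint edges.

One maximum matching: x1→y2, x2→y6, x3→y8, x4→y3, x5→y5, x6→y1, x7→y4, x8→y7.
All 8 left vertices are matched, so no larger matching exists.

8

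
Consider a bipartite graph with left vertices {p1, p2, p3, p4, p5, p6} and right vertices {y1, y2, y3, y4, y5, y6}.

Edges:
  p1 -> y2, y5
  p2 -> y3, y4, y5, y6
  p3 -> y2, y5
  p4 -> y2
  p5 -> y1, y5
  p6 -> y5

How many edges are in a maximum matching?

For example, pair p1–y5, p2–y3, p3–y2, p5–y1.
The set {p1, p3, p4, p6} has only 2 neighbours ({y2, y5}), so by Hall's theorem at most 4 of the 6 left vertices can be matched.

4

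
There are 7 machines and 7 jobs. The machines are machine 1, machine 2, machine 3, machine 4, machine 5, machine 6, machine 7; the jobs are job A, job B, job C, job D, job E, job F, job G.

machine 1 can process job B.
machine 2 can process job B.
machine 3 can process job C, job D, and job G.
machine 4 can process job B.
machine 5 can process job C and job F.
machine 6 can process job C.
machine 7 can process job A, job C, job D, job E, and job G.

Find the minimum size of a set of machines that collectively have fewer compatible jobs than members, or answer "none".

2

Take S = {machine 1, machine 2}. Its neighbourhood is {job B}, so |N(S)| = 1 < |S| = 2.
No single vertex violates Hall's condition since each has at least one neighbour, so 2 is the minimum.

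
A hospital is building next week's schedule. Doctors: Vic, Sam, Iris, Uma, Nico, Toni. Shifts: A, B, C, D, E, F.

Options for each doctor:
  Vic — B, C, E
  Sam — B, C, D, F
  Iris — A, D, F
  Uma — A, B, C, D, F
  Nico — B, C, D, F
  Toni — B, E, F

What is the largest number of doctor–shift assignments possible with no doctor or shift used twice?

6

One maximum matching: Vic–E, Sam–C, Iris–D, Uma–A, Nico–F, Toni–B.
All 6 doctors are matched, so no larger matching exists.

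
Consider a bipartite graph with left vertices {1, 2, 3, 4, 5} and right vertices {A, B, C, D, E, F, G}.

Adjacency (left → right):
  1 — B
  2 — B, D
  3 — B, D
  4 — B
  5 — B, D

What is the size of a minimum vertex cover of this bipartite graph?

2

A maximum matching has 2 edges (e.g. 1–B, 2–D).
By König's theorem the minimum vertex cover has the same size. One such cover is {B, D}.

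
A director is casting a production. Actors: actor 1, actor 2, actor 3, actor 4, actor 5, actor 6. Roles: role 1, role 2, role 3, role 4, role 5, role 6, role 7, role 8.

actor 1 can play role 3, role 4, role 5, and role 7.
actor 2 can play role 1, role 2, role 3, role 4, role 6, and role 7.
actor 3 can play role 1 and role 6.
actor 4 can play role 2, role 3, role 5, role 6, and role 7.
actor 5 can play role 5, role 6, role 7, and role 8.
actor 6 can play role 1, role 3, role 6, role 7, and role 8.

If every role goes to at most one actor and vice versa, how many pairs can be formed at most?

For example, pair actor 1-role 5, actor 2-role 1, actor 3-role 6, actor 4-role 3, actor 5-role 8, actor 6-role 7.
This saturates every actor, so 6 is the maximum.

6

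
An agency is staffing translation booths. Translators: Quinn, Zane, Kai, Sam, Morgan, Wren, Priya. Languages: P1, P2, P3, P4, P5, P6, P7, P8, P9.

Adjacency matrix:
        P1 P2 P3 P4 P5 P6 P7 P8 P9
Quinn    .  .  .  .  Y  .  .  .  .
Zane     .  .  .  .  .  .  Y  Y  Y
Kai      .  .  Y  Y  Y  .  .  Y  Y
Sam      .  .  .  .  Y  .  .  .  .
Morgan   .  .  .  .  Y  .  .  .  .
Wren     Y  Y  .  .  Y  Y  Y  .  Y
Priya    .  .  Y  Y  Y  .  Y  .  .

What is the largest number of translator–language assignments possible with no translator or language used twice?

A valid assignment of size 5: Quinn→P5, Zane→P9, Kai→P3, Wren→P1, Priya→P7.
The set {Quinn, Sam, Morgan} has only 1 neighbour ({P5}), so by Hall's theorem at most 5 of the 7 translators can be matched.

5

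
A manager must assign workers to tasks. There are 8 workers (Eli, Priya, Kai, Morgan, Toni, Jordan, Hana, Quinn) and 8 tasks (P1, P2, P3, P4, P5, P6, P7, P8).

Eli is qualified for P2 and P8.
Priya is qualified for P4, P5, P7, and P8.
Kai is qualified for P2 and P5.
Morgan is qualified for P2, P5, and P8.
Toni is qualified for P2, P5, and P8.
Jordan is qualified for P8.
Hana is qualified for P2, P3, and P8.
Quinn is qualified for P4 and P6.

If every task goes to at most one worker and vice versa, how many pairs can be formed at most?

For example, pair Eli-P8, Priya-P7, Kai-P2, Morgan-P5, Hana-P3, Quinn-P6.
The set {Eli, Kai, Morgan, Toni, Jordan} has only 3 neighbours ({P2, P5, P8}), so by Hall's theorem at most 6 of the 8 workers can be matched.

6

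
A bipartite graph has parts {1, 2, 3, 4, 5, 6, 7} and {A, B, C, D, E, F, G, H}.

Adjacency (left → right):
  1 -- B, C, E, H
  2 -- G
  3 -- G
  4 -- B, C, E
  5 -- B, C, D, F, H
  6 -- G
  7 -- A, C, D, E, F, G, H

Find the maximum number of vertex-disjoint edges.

5

For example, pair 1–E, 2–G, 4–B, 5–H, 7–A.
The set {2, 3, 6} has only 1 neighbour ({G}), so by Hall's theorem at most 5 of the 7 left vertices can be matched.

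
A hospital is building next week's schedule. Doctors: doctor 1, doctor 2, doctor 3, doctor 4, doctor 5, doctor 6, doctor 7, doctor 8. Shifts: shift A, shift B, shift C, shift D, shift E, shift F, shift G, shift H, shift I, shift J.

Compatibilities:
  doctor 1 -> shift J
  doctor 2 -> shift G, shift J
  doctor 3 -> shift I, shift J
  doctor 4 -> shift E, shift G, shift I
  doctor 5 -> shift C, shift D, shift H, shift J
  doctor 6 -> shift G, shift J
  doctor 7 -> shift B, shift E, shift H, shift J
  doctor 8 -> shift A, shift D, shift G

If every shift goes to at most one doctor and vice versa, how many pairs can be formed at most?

7

A valid assignment of size 7: doctor 1-shift J, doctor 2-shift G, doctor 3-shift I, doctor 4-shift E, doctor 5-shift H, doctor 7-shift B, doctor 8-shift A.
The set {doctor 1, doctor 2, doctor 6} has only 2 neighbours ({shift G, shift J}), so by Hall's theorem at most 7 of the 8 doctors can be matched.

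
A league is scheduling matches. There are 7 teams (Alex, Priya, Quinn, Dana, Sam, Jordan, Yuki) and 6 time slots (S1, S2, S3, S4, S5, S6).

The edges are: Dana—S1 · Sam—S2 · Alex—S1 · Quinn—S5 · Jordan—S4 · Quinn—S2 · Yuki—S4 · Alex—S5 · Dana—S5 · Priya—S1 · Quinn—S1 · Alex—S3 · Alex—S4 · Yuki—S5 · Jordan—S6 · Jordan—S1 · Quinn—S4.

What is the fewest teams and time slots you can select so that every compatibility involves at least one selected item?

6

A maximum matching has 6 edges (e.g. Alex–S3, Priya–S1, Quinn–S4, Dana–S5, Sam–S2, Jordan–S6).
By König's theorem the minimum vertex cover has the same size. One such cover is {Alex, Jordan, S1, S2, S4, S5}.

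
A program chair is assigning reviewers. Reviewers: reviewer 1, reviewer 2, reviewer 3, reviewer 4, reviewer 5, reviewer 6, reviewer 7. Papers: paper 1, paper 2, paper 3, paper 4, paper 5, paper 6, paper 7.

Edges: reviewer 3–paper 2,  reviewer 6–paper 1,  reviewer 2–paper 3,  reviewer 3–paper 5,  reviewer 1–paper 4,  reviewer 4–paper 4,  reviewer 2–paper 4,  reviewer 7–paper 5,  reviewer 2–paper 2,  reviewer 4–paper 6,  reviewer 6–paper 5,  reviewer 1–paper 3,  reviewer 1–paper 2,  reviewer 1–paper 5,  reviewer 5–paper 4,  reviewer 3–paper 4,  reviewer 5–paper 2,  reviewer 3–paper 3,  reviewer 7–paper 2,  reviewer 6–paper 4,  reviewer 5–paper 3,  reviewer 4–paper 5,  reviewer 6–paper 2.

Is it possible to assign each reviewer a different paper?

The set {reviewer 1, reviewer 2, reviewer 3, reviewer 5, reviewer 7} has only 4 neighbours ({paper 2, paper 3, paper 4, paper 5}), so by Hall's theorem at most 6 of the 7 reviewers can be matched.
Hence no matching covers every reviewer.

No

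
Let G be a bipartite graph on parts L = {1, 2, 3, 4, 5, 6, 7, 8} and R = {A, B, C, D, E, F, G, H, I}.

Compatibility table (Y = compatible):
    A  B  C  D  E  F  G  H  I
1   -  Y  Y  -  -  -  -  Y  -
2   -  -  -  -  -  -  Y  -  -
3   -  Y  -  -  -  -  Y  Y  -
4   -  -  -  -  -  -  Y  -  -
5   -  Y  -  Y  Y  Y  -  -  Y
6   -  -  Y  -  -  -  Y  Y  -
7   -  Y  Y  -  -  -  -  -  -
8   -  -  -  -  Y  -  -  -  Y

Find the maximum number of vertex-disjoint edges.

One maximum matching: 1→B, 2→G, 3→H, 5→F, 6→C, 8→E.
The set {1, 2, 3, 4, 6, 7} has only 4 neighbours ({B, C, G, H}), so by Hall's theorem at most 6 of the 8 left vertices can be matched.

6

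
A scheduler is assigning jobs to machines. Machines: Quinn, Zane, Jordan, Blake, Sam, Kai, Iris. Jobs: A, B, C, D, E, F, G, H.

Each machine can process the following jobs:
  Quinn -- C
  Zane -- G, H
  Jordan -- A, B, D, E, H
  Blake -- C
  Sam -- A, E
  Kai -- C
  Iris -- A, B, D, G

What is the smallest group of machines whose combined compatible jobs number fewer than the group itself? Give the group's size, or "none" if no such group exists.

2

Take S = {Quinn, Blake}. Its neighbourhood is {C}, so |N(S)| = 1 < |S| = 2.
No single vertex violates Hall's condition since each has at least one neighbour, so 2 is the minimum.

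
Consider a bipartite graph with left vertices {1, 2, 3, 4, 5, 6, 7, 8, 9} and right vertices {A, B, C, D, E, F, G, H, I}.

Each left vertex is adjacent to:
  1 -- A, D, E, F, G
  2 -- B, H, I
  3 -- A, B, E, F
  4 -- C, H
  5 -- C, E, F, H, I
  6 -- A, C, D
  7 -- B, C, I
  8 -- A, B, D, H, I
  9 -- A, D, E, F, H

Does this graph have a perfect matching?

For example, pair 1-G, 2-B, 3-E, 4-C, 5-F, 6-D, 7-I, 8-H, 9-A.
Every left vertex is matched, so this is a perfect matching.

Yes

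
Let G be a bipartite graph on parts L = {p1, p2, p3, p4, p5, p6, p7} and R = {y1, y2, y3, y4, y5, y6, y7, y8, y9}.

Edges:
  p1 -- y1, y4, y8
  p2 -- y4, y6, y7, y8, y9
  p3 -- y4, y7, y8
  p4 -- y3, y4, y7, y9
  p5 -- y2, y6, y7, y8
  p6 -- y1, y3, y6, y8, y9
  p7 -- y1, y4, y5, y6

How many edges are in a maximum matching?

7

For example, pair p1–y4, p2–y6, p3–y7, p4–y9, p5–y8, p6–y3, p7–y1.
This saturates every left vertex, so 7 is the maximum.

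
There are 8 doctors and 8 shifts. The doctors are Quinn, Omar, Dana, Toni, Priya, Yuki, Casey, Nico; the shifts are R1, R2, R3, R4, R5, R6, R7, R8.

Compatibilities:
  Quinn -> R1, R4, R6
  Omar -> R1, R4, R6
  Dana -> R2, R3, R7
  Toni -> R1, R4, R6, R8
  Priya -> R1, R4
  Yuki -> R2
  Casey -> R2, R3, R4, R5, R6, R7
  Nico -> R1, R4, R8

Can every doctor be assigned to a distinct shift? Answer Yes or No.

No

The set {Quinn, Omar, Toni, Priya, Nico} has only 4 neighbours ({R1, R4, R6, R8}), so by Hall's theorem at most 7 of the 8 doctors can be matched.
Hence no matching covers every doctor.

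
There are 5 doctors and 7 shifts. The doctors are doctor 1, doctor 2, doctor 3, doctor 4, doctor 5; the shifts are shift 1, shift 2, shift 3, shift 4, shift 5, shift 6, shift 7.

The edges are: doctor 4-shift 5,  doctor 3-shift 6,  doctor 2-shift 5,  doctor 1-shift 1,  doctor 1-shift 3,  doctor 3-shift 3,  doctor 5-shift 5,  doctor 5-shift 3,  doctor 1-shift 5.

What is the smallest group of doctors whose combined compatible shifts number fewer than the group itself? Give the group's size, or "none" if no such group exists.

2

Take S = {doctor 2, doctor 4}. Its neighbourhood is {shift 5}, so |N(S)| = 1 < |S| = 2.
No single vertex violates Hall's condition since each has at least one neighbour, so 2 is the minimum.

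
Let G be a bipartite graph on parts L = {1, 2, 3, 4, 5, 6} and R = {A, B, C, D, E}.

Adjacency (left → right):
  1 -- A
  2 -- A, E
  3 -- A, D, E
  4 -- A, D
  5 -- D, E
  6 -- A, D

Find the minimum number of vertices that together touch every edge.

3

The 3 edges 1–A, 2–E, 3–D form a matching, so any vertex cover needs at least 3 vertices (one per matched edge).
Conversely {A, D, E} meets every edge and has exactly 3 vertices, so 3 is optimal.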